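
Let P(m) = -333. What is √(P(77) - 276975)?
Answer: 6*I*√7703 ≈ 526.6*I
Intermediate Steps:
√(P(77) - 276975) = √(-333 - 276975) = √(-277308) = 6*I*√7703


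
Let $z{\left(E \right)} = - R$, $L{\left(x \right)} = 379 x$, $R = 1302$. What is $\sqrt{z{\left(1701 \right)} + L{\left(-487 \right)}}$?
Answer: $5 i \sqrt{7435} \approx 431.13 i$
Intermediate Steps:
$z{\left(E \right)} = -1302$ ($z{\left(E \right)} = \left(-1\right) 1302 = -1302$)
$\sqrt{z{\left(1701 \right)} + L{\left(-487 \right)}} = \sqrt{-1302 + 379 \left(-487\right)} = \sqrt{-1302 - 184573} = \sqrt{-185875} = 5 i \sqrt{7435}$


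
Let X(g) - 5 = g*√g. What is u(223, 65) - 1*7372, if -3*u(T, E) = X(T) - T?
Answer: -21898/3 - 223*√223/3 ≈ -8409.4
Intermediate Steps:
X(g) = 5 + g^(3/2) (X(g) = 5 + g*√g = 5 + g^(3/2))
u(T, E) = -5/3 - T^(3/2)/3 + T/3 (u(T, E) = -((5 + T^(3/2)) - T)/3 = -(5 + T^(3/2) - T)/3 = -5/3 - T^(3/2)/3 + T/3)
u(223, 65) - 1*7372 = (-5/3 - 223*√223/3 + (⅓)*223) - 1*7372 = (-5/3 - 223*√223/3 + 223/3) - 7372 = (218/3 - 223*√223/3) - 7372 = -21898/3 - 223*√223/3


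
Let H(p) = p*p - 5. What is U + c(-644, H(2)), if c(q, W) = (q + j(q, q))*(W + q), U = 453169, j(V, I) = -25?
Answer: 884674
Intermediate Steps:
H(p) = -5 + p² (H(p) = p² - 5 = -5 + p²)
c(q, W) = (-25 + q)*(W + q) (c(q, W) = (q - 25)*(W + q) = (-25 + q)*(W + q))
U + c(-644, H(2)) = 453169 + ((-644)² - 25*(-5 + 2²) - 25*(-644) + (-5 + 2²)*(-644)) = 453169 + (414736 - 25*(-5 + 4) + 16100 + (-5 + 4)*(-644)) = 453169 + (414736 - 25*(-1) + 16100 - 1*(-644)) = 453169 + (414736 + 25 + 16100 + 644) = 453169 + 431505 = 884674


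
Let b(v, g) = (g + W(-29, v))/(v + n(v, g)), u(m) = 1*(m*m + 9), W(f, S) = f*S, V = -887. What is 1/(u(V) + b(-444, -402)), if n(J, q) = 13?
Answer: 431/339088844 ≈ 1.2711e-6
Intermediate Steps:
W(f, S) = S*f
u(m) = 9 + m² (u(m) = 1*(m² + 9) = 1*(9 + m²) = 9 + m²)
b(v, g) = (g - 29*v)/(13 + v) (b(v, g) = (g + v*(-29))/(v + 13) = (g - 29*v)/(13 + v))
1/(u(V) + b(-444, -402)) = 1/((9 + (-887)²) + (-402 - 29*(-444))/(13 - 444)) = 1/((9 + 786769) + (-402 + 12876)/(-431)) = 1/(786778 - 1/431*12474) = 1/(786778 - 12474/431) = 1/(339088844/431) = 431/339088844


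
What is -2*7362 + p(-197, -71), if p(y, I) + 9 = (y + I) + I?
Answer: -15072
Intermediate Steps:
p(y, I) = -9 + y + 2*I (p(y, I) = -9 + ((y + I) + I) = -9 + ((I + y) + I) = -9 + (y + 2*I) = -9 + y + 2*I)
-2*7362 + p(-197, -71) = -2*7362 + (-9 - 197 + 2*(-71)) = -14724 + (-9 - 197 - 142) = -14724 - 348 = -15072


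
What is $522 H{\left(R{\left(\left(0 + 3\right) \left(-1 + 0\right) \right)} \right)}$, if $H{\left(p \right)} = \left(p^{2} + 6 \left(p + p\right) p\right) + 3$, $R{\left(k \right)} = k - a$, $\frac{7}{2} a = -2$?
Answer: $\frac{2037888}{49} \approx 41590.0$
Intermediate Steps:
$a = - \frac{4}{7}$ ($a = \frac{2}{7} \left(-2\right) = - \frac{4}{7} \approx -0.57143$)
$R{\left(k \right)} = \frac{4}{7} + k$ ($R{\left(k \right)} = k - - \frac{4}{7} = k + \frac{4}{7} = \frac{4}{7} + k$)
$H{\left(p \right)} = 3 + 13 p^{2}$ ($H{\left(p \right)} = \left(p^{2} + 6 \cdot 2 p p\right) + 3 = \left(p^{2} + 12 p p\right) + 3 = \left(p^{2} + 12 p^{2}\right) + 3 = 13 p^{2} + 3 = 3 + 13 p^{2}$)
$522 H{\left(R{\left(\left(0 + 3\right) \left(-1 + 0\right) \right)} \right)} = 522 \left(3 + 13 \left(\frac{4}{7} + \left(0 + 3\right) \left(-1 + 0\right)\right)^{2}\right) = 522 \left(3 + 13 \left(\frac{4}{7} + 3 \left(-1\right)\right)^{2}\right) = 522 \left(3 + 13 \left(\frac{4}{7} - 3\right)^{2}\right) = 522 \left(3 + 13 \left(- \frac{17}{7}\right)^{2}\right) = 522 \left(3 + 13 \cdot \frac{289}{49}\right) = 522 \left(3 + \frac{3757}{49}\right) = 522 \cdot \frac{3904}{49} = \frac{2037888}{49}$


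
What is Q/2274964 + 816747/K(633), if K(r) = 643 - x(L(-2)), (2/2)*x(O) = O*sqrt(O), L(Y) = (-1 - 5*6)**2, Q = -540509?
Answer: -78076032435/2762943778 ≈ -28.258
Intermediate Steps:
L(Y) = 961 (L(Y) = (-1 - 30)**2 = (-31)**2 = 961)
x(O) = O**(3/2) (x(O) = O*sqrt(O) = O**(3/2))
K(r) = -29148 (K(r) = 643 - 961**(3/2) = 643 - 1*29791 = 643 - 29791 = -29148)
Q/2274964 + 816747/K(633) = -540509/2274964 + 816747/(-29148) = -540509*1/2274964 + 816747*(-1/29148) = -540509/2274964 - 272249/9716 = -78076032435/2762943778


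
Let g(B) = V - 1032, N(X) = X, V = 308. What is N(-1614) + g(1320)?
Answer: -2338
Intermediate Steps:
g(B) = -724 (g(B) = 308 - 1032 = -724)
N(-1614) + g(1320) = -1614 - 724 = -2338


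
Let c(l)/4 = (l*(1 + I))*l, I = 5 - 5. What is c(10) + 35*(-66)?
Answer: -1910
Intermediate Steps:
I = 0
c(l) = 4*l**2 (c(l) = 4*((l*(1 + 0))*l) = 4*((l*1)*l) = 4*(l*l) = 4*l**2)
c(10) + 35*(-66) = 4*10**2 + 35*(-66) = 4*100 - 2310 = 400 - 2310 = -1910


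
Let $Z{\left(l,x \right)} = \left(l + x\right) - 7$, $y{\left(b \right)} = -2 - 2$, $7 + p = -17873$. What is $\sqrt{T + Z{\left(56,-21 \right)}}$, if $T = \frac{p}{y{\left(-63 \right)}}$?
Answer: $\sqrt{4498} \approx 67.067$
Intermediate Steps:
$p = -17880$ ($p = -7 - 17873 = -17880$)
$y{\left(b \right)} = -4$
$Z{\left(l,x \right)} = -7 + l + x$
$T = 4470$ ($T = - \frac{17880}{-4} = \left(-17880\right) \left(- \frac{1}{4}\right) = 4470$)
$\sqrt{T + Z{\left(56,-21 \right)}} = \sqrt{4470 - -28} = \sqrt{4470 + 28} = \sqrt{4498}$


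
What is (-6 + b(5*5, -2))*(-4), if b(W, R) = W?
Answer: -76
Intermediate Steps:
(-6 + b(5*5, -2))*(-4) = (-6 + 5*5)*(-4) = (-6 + 25)*(-4) = 19*(-4) = -76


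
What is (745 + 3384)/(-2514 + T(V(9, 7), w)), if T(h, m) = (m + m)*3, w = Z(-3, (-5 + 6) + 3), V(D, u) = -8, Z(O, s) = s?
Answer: -4129/2490 ≈ -1.6582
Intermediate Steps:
w = 4 (w = (-5 + 6) + 3 = 1 + 3 = 4)
T(h, m) = 6*m (T(h, m) = (2*m)*3 = 6*m)
(745 + 3384)/(-2514 + T(V(9, 7), w)) = (745 + 3384)/(-2514 + 6*4) = 4129/(-2514 + 24) = 4129/(-2490) = 4129*(-1/2490) = -4129/2490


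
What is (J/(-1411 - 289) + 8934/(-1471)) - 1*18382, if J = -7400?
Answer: -459721698/25007 ≈ -18384.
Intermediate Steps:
(J/(-1411 - 289) + 8934/(-1471)) - 1*18382 = (-7400/(-1411 - 289) + 8934/(-1471)) - 1*18382 = (-7400/(-1700) + 8934*(-1/1471)) - 18382 = (-7400*(-1/1700) - 8934/1471) - 18382 = (74/17 - 8934/1471) - 18382 = -43024/25007 - 18382 = -459721698/25007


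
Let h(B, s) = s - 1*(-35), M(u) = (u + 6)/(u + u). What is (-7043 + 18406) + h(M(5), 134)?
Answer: 11532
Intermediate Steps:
M(u) = (6 + u)/(2*u) (M(u) = (6 + u)/((2*u)) = (6 + u)*(1/(2*u)) = (6 + u)/(2*u))
h(B, s) = 35 + s (h(B, s) = s + 35 = 35 + s)
(-7043 + 18406) + h(M(5), 134) = (-7043 + 18406) + (35 + 134) = 11363 + 169 = 11532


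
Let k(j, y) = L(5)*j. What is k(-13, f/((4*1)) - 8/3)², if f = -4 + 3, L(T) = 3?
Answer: 1521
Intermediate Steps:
f = -1
k(j, y) = 3*j
k(-13, f/((4*1)) - 8/3)² = (3*(-13))² = (-39)² = 1521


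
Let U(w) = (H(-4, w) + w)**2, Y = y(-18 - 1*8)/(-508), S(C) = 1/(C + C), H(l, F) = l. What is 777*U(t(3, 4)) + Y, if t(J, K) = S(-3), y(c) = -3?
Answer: 10279067/762 ≈ 13490.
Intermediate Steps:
S(C) = 1/(2*C)
t(J, K) = -1/6 (t(J, K) = (1/2)/(-3) = (1/2)*(-1/3) = -1/6)
Y = 3/508 (Y = -3/(-508) = -3*(-1/508) = 3/508 ≈ 0.0059055)
U(w) = (-4 + w)**2
777*U(t(3, 4)) + Y = 777*(-4 - 1/6)**2 + 3/508 = 777*(-25/6)**2 + 3/508 = 777*(625/36) + 3/508 = 161875/12 + 3/508 = 10279067/762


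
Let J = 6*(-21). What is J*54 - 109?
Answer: -6913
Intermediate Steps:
J = -126
J*54 - 109 = -126*54 - 109 = -6804 - 109 = -6913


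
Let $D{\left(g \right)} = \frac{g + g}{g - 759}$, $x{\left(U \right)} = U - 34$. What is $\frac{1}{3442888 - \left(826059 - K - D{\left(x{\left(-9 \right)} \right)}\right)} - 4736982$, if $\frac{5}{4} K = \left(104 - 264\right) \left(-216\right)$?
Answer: $- \frac{5023263023003839}{1060435320} \approx -4.737 \cdot 10^{6}$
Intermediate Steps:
$K = 27648$ ($K = \frac{4 \left(104 - 264\right) \left(-216\right)}{5} = \frac{4 \left(\left(-160\right) \left(-216\right)\right)}{5} = \frac{4}{5} \cdot 34560 = 27648$)
$x{\left(U \right)} = -34 + U$
$D{\left(g \right)} = \frac{2 g}{-759 + g}$
$\frac{1}{3442888 - \left(826059 - K - D{\left(x{\left(-9 \right)} \right)}\right)} - 4736982 = \frac{1}{3442888 - \left(798411 - \frac{2 \left(-34 - 9\right)}{-759 - 43}\right)} - 4736982 = \frac{1}{3442888 - \left(798411 + \frac{86}{-759 - 43}\right)} - 4736982 = \frac{1}{3442888 - \left(798411 - \frac{43}{401}\right)} - 4736982 = \frac{1}{3442888 + \left(\left(27648 + \frac{43}{401}\right) - 826059\right)} - 4736982 = \frac{1}{3442888 + \left(\frac{11086891}{401} - 826059\right)} - 4736982 = \frac{1}{3442888 - \frac{320162768}{401}} - 4736982 = \frac{1}{\frac{1060435320}{401}} - 4736982 = \frac{401}{1060435320} - 4736982 = - \frac{5023263023003839}{1060435320}$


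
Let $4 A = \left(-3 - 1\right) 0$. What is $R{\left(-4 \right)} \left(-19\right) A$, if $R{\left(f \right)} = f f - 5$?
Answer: $0$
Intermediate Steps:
$R{\left(f \right)} = -5 + f^{2}$ ($R{\left(f \right)} = f^{2} - 5 = -5 + f^{2}$)
$A = 0$ ($A = \frac{\left(-3 - 1\right) 0}{4} = \frac{\left(-4\right) 0}{4} = \frac{1}{4} \cdot 0 = 0$)
$R{\left(-4 \right)} \left(-19\right) A = \left(-5 + \left(-4\right)^{2}\right) \left(-19\right) 0 = \left(-5 + 16\right) \left(-19\right) 0 = 11 \left(-19\right) 0 = \left(-209\right) 0 = 0$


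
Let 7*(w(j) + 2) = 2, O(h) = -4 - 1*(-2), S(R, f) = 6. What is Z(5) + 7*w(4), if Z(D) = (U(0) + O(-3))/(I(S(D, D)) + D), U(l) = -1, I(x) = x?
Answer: -135/11 ≈ -12.273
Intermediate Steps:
O(h) = -2 (O(h) = -4 + 2 = -2)
w(j) = -12/7 (w(j) = -2 + (⅐)*2 = -2 + 2/7 = -12/7)
Z(D) = -3/(6 + D) (Z(D) = (-1 - 2)/(6 + D) = -3/(6 + D))
Z(5) + 7*w(4) = -3/(6 + 5) + 7*(-12/7) = -3/11 - 12 = -135/11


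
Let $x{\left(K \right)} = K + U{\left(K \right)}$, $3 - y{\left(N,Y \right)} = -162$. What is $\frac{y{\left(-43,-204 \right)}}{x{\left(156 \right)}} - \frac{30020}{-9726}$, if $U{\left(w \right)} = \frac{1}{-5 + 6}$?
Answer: $\frac{3158965}{763491} \approx 4.1375$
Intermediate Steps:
$U{\left(w \right)} = 1$ ($U{\left(w \right)} = 1^{-1} = 1$)
$y{\left(N,Y \right)} = 165$ ($y{\left(N,Y \right)} = 3 - -162 = 3 + 162 = 165$)
$x{\left(K \right)} = 1 + K$ ($x{\left(K \right)} = K + 1 = 1 + K$)
$\frac{y{\left(-43,-204 \right)}}{x{\left(156 \right)}} - \frac{30020}{-9726} = \frac{165}{1 + 156} - \frac{30020}{-9726} = \frac{165}{157} - - \frac{15010}{4863} = 165 \cdot \frac{1}{157} + \frac{15010}{4863} = \frac{165}{157} + \frac{15010}{4863} = \frac{3158965}{763491}$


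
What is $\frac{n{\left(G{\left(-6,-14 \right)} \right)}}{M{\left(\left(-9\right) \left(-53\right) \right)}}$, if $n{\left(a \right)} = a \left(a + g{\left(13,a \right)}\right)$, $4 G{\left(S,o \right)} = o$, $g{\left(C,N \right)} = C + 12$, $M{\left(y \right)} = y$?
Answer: $- \frac{301}{1908} \approx -0.15776$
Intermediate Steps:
$g{\left(C,N \right)} = 12 + C$
$G{\left(S,o \right)} = \frac{o}{4}$
$n{\left(a \right)} = a \left(25 + a\right)$ ($n{\left(a \right)} = a \left(a + \left(12 + 13\right)\right) = a \left(a + 25\right) = a \left(25 + a\right)$)
$\frac{n{\left(G{\left(-6,-14 \right)} \right)}}{M{\left(\left(-9\right) \left(-53\right) \right)}} = \frac{\frac{1}{4} \left(-14\right) \left(25 + \frac{1}{4} \left(-14\right)\right)}{\left(-9\right) \left(-53\right)} = \frac{\left(- \frac{7}{2}\right) \left(25 - \frac{7}{2}\right)}{477} = \left(- \frac{7}{2}\right) \frac{43}{2} \cdot \frac{1}{477} = \left(- \frac{301}{4}\right) \frac{1}{477} = - \frac{301}{1908}$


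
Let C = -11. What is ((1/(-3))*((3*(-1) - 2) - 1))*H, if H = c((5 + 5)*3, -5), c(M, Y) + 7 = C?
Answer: -36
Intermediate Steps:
c(M, Y) = -18 (c(M, Y) = -7 - 11 = -18)
H = -18
((1/(-3))*((3*(-1) - 2) - 1))*H = ((1/(-3))*((3*(-1) - 2) - 1))*(-18) = ((1*(-1/3))*((-3 - 2) - 1))*(-18) = -(-5 - 1)/3*(-18) = -1/3*(-6)*(-18) = 2*(-18) = -36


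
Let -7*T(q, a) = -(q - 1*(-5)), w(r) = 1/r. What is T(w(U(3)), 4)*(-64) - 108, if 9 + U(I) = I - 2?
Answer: -1068/7 ≈ -152.57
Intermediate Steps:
U(I) = -11 + I (U(I) = -9 + (I - 2) = -9 + (-2 + I) = -11 + I)
T(q, a) = 5/7 + q/7 (T(q, a) = -(-1)*(q - 1*(-5))/7 = -(-1)*(q + 5)/7 = -(-1)*(5 + q)/7 = -(-5 - q)/7 = 5/7 + q/7)
T(w(U(3)), 4)*(-64) - 108 = (5/7 + 1/(7*(-11 + 3)))*(-64) - 108 = (5/7 + (⅐)/(-8))*(-64) - 108 = (5/7 + (⅐)*(-⅛))*(-64) - 108 = (5/7 - 1/56)*(-64) - 108 = (39/56)*(-64) - 108 = -312/7 - 108 = -1068/7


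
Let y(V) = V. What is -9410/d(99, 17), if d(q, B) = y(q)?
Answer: -9410/99 ≈ -95.051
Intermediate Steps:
d(q, B) = q
-9410/d(99, 17) = -9410/99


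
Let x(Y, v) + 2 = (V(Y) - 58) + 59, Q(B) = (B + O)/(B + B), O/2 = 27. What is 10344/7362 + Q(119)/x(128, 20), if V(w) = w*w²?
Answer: 860486433383/612422617926 ≈ 1.4051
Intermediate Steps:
V(w) = w³
O = 54 (O = 2*27 = 54)
Q(B) = (54 + B)/(2*B) (Q(B) = (B + 54)/(B + B) = (54 + B)/((2*B)) = (54 + B)*(1/(2*B)) = (54 + B)/(2*B))
x(Y, v) = -1 + Y³ (x(Y, v) = -2 + ((Y³ - 58) + 59) = -2 + ((-58 + Y³) + 59) = -2 + (1 + Y³) = -1 + Y³)
10344/7362 + Q(119)/x(128, 20) = 10344/7362 + ((½)*(54 + 119)/119)/(-1 + 128³) = 10344*(1/7362) + ((½)*(1/119)*173)/(-1 + 2097152) = 1724/1227 + (173/238)/2097151 = 1724/1227 + (173/238)*(1/2097151) = 1724/1227 + 173/499121938 = 860486433383/612422617926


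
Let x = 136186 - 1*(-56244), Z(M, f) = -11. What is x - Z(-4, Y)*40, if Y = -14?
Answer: 192870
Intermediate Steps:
x = 192430 (x = 136186 + 56244 = 192430)
x - Z(-4, Y)*40 = 192430 - (-11)*40 = 192430 - 1*(-440) = 192430 + 440 = 192870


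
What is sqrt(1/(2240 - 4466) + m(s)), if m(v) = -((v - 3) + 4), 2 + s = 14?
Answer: I*sqrt(64418214)/2226 ≈ 3.6056*I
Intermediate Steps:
s = 12 (s = -2 + 14 = 12)
m(v) = -1 - v (m(v) = -((-3 + v) + 4) = -(1 + v) = -1 - v)
sqrt(1/(2240 - 4466) + m(s)) = sqrt(1/(2240 - 4466) + (-1 - 1*12)) = sqrt(1/(-2226) + (-1 - 12)) = sqrt(-1/2226 - 13) = sqrt(-28939/2226) = I*sqrt(64418214)/2226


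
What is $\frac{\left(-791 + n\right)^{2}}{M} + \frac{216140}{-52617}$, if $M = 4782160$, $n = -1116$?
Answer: $- \frac{842266501967}{251622912720} \approx -3.3473$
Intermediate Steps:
$\frac{\left(-791 + n\right)^{2}}{M} + \frac{216140}{-52617} = \frac{\left(-791 - 1116\right)^{2}}{4782160} + \frac{216140}{-52617} = \left(-1907\right)^{2} \cdot \frac{1}{4782160} + 216140 \left(- \frac{1}{52617}\right) = 3636649 \cdot \frac{1}{4782160} - \frac{216140}{52617} = \frac{3636649}{4782160} - \frac{216140}{52617} = - \frac{842266501967}{251622912720}$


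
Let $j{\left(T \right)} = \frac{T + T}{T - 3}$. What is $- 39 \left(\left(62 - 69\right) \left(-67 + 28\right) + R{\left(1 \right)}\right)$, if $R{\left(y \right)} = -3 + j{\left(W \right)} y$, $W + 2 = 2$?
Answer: $-10530$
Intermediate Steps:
$W = 0$ ($W = -2 + 2 = 0$)
$j{\left(T \right)} = \frac{2 T}{-3 + T}$
$R{\left(y \right)} = -3$ ($R{\left(y \right)} = -3 + 2 \cdot 0 \frac{1}{-3 + 0} y = -3 + 2 \cdot 0 \frac{1}{-3} y = -3 + 2 \cdot 0 \left(- \frac{1}{3}\right) y = -3 + 0 y = -3 + 0 = -3$)
$- 39 \left(\left(62 - 69\right) \left(-67 + 28\right) + R{\left(1 \right)}\right) = - 39 \left(\left(62 - 69\right) \left(-67 + 28\right) - 3\right) = - 39 \left(\left(-7\right) \left(-39\right) - 3\right) = - 39 \left(273 - 3\right) = \left(-39\right) 270 = -10530$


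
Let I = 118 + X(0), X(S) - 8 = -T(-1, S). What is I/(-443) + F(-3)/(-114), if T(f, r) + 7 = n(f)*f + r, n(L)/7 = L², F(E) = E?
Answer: -4877/16834 ≈ -0.28971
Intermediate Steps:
n(L) = 7*L²
T(f, r) = -7 + r + 7*f³ (T(f, r) = -7 + ((7*f²)*f + r) = -7 + (7*f³ + r) = -7 + (r + 7*f³) = -7 + r + 7*f³)
X(S) = 22 - S (X(S) = 8 - (-7 + S + 7*(-1)³) = 8 - (-7 + S + 7*(-1)) = 8 - (-7 + S - 7) = 8 - (-14 + S) = 8 + (14 - S) = 22 - S)
I = 140 (I = 118 + (22 - 1*0) = 118 + (22 + 0) = 118 + 22 = 140)
I/(-443) + F(-3)/(-114) = 140/(-443) - 3/(-114) = 140*(-1/443) - 3*(-1/114) = -140/443 + 1/38 = -4877/16834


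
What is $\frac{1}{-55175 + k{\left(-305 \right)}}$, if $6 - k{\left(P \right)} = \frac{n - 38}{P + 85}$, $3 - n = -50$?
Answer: $- \frac{44}{2427433} \approx -1.8126 \cdot 10^{-5}$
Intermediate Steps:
$n = 53$ ($n = 3 - -50 = 3 + 50 = 53$)
$k{\left(P \right)} = 6 - \frac{15}{85 + P}$ ($k{\left(P \right)} = 6 - \frac{53 - 38}{P + 85} = 6 - \frac{15}{85 + P}$)
$\frac{1}{-55175 + k{\left(-305 \right)}} = \frac{1}{-55175 + \frac{3 \left(165 + 2 \left(-305\right)\right)}{85 - 305}} = \frac{1}{-55175 + \frac{3 \left(165 - 610\right)}{-220}} = \frac{1}{-55175 + 3 \left(- \frac{1}{220}\right) \left(-445\right)} = \frac{1}{-55175 + \frac{267}{44}} = \frac{1}{- \frac{2427433}{44}} = - \frac{44}{2427433}$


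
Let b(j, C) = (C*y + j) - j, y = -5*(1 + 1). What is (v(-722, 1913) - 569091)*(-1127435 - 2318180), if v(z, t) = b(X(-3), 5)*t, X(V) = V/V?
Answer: 2290441560715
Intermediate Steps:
y = -10 (y = -5*2 = -10)
X(V) = 1
b(j, C) = -10*C (b(j, C) = (C*(-10) + j) - j = (-10*C + j) - j = (j - 10*C) - j = -10*C)
v(z, t) = -50*t (v(z, t) = (-10*5)*t = -50*t)
(v(-722, 1913) - 569091)*(-1127435 - 2318180) = (-50*1913 - 569091)*(-1127435 - 2318180) = (-95650 - 569091)*(-3445615) = -664741*(-3445615) = 2290441560715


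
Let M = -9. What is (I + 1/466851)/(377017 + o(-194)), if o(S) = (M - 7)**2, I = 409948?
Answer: 191384633749/176130277323 ≈ 1.0866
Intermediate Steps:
o(S) = 256 (o(S) = (-9 - 7)**2 = (-16)**2 = 256)
(I + 1/466851)/(377017 + o(-194)) = (409948 + 1/466851)/(377017 + 256) = (409948 + 1/466851)/377273 = (191384633749/466851)*(1/377273) = 191384633749/176130277323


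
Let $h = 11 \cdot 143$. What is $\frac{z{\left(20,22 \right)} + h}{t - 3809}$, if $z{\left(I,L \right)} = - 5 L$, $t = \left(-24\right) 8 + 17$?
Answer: $- \frac{1463}{3984} \approx -0.36722$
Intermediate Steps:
$h = 1573$
$t = -175$ ($t = -192 + 17 = -175$)
$\frac{z{\left(20,22 \right)} + h}{t - 3809} = \frac{\left(-5\right) 22 + 1573}{-175 - 3809} = \frac{-110 + 1573}{-3984} = 1463 \left(- \frac{1}{3984}\right) = - \frac{1463}{3984}$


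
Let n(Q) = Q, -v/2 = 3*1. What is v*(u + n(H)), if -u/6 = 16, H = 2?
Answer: 564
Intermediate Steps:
v = -6 ≈ -6.0000
u = -96 (u = -6*16 = -96)
v*(u + n(H)) = -6*(-96 + 2) = -6*(-94) = 564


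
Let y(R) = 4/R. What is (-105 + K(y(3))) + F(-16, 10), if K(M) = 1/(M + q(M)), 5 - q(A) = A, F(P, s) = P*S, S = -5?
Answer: -124/5 ≈ -24.800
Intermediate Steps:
F(P, s) = -5*P (F(P, s) = P*(-5) = -5*P)
q(A) = 5 - A
K(M) = ⅕ (K(M) = 1/(M + (5 - M)) = 1/5 = ⅕)
(-105 + K(y(3))) + F(-16, 10) = (-105 + ⅕) - 5*(-16) = -524/5 + 80 = -124/5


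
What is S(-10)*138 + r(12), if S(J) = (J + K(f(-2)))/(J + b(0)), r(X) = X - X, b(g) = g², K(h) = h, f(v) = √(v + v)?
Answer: 138 - 138*I/5 ≈ 138.0 - 27.6*I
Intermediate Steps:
f(v) = √2*√v (f(v) = √(2*v) = √2*√v)
r(X) = 0
S(J) = (J + 2*I)/J (S(J) = (J + √2*√(-2))/(J + 0²) = (J + √2*(I*√2))/(J + 0) = (J + 2*I)/J)
S(-10)*138 + r(12) = ((-10 + 2*I)/(-10))*138 + 0 = -(-10 + 2*I)/10*138 + 0 = (1 - I/5)*138 + 0 = (138 - 138*I/5) + 0 = 138 - 138*I/5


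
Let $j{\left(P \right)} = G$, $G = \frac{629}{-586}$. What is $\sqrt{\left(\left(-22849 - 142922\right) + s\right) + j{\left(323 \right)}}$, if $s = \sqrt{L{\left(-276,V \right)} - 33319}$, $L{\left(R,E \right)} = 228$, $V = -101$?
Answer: $\frac{\sqrt{-56925466910 + 343396 i \sqrt{33091}}}{586} \approx 0.22339 + 407.15 i$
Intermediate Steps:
$G = - \frac{629}{586}$ ($G = 629 \left(- \frac{1}{586}\right) = - \frac{629}{586} \approx -1.0734$)
$j{\left(P \right)} = - \frac{629}{586}$
$s = i \sqrt{33091}$ ($s = \sqrt{228 - 33319} = \sqrt{-33091} = i \sqrt{33091} \approx 181.91 i$)
$\sqrt{\left(\left(-22849 - 142922\right) + s\right) + j{\left(323 \right)}} = \sqrt{\left(\left(-22849 - 142922\right) + i \sqrt{33091}\right) - \frac{629}{586}} = \sqrt{\left(-165771 + i \sqrt{33091}\right) - \frac{629}{586}} = \sqrt{- \frac{97142435}{586} + i \sqrt{33091}}$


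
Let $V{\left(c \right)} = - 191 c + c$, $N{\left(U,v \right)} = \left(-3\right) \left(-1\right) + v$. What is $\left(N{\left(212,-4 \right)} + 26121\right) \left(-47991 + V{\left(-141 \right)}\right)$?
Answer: $-553770120$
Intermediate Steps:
$N{\left(U,v \right)} = 3 + v$
$V{\left(c \right)} = - 190 c$
$\left(N{\left(212,-4 \right)} + 26121\right) \left(-47991 + V{\left(-141 \right)}\right) = \left(\left(3 - 4\right) + 26121\right) \left(-47991 - -26790\right) = \left(-1 + 26121\right) \left(-47991 + 26790\right) = 26120 \left(-21201\right) = -553770120$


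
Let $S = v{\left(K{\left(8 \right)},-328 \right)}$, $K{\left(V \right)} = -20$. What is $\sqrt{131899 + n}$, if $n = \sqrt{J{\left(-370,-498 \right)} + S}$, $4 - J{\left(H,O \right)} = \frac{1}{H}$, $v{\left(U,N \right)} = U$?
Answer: $\frac{\sqrt{18056973100 + 370 i \sqrt{2190030}}}{370} \approx 363.18 + 0.0055065 i$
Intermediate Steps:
$J{\left(H,O \right)} = 4 - \frac{1}{H}$
$S = -20$
$n = \frac{i \sqrt{2190030}}{370}$ ($n = \sqrt{\left(4 - \frac{1}{-370}\right) - 20} = \sqrt{\left(4 - - \frac{1}{370}\right) - 20} = \sqrt{\left(4 + \frac{1}{370}\right) - 20} = \sqrt{\frac{1481}{370} - 20} = \sqrt{- \frac{5919}{370}} = \frac{i \sqrt{2190030}}{370} \approx 3.9997 i$)
$\sqrt{131899 + n} = \sqrt{131899 + \frac{i \sqrt{2190030}}{370}}$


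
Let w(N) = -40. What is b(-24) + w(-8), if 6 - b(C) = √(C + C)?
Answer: -34 - 4*I*√3 ≈ -34.0 - 6.9282*I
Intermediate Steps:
b(C) = 6 - √2*√C (b(C) = 6 - √(C + C) = 6 - √(2*C) = 6 - √2*√C)
b(-24) + w(-8) = (6 - √2*√(-24)) - 40 = (6 - √2*2*I*√6) - 40 = (6 - 4*I*√3) - 40 = -34 - 4*I*√3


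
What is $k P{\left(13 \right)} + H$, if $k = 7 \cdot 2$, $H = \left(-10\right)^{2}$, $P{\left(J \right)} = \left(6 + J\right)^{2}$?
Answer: $5154$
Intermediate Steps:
$H = 100$
$k = 14$
$k P{\left(13 \right)} + H = 14 \left(6 + 13\right)^{2} + 100 = 14 \cdot 19^{2} + 100 = 14 \cdot 361 + 100 = 5054 + 100 = 5154$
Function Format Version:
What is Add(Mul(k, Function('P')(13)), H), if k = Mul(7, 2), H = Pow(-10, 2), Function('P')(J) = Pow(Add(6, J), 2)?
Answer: 5154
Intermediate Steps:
H = 100
k = 14
Add(Mul(k, Function('P')(13)), H) = Add(Mul(14, Pow(Add(6, 13), 2)), 100) = Add(Mul(14, Pow(19, 2)), 100) = Add(Mul(14, 361), 100) = Add(5054, 100) = 5154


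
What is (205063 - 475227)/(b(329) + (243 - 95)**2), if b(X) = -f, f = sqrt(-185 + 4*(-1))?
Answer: -5917672256/479785405 - 810492*I*sqrt(21)/479785405 ≈ -12.334 - 0.0077413*I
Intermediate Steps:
f = 3*I*sqrt(21) (f = sqrt(-185 - 4) = sqrt(-189) = 3*I*sqrt(21) ≈ 13.748*I)
b(X) = -3*I*sqrt(21)
(205063 - 475227)/(b(329) + (243 - 95)**2) = (205063 - 475227)/(-3*I*sqrt(21) + (243 - 95)**2) = -270164/(-3*I*sqrt(21) + 148**2) = -270164/(-3*I*sqrt(21) + 21904) = -270164/(21904 - 3*I*sqrt(21))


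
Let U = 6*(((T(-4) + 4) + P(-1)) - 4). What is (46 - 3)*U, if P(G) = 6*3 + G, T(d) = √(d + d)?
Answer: 4386 + 516*I*√2 ≈ 4386.0 + 729.73*I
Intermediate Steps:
T(d) = √2*√d (T(d) = √(2*d) = √2*√d)
P(G) = 18 + G
U = 102 + 12*I*√2 (U = 6*(((√2*√(-4) + 4) + (18 - 1)) - 4) = 6*(((√2*(2*I) + 4) + 17) - 4) = 6*(((2*I*√2 + 4) + 17) - 4) = 6*(((4 + 2*I*√2) + 17) - 4) = 6*((21 + 2*I*√2) - 4) = 6*(17 + 2*I*√2) = 102 + 12*I*√2 ≈ 102.0 + 16.971*I)
(46 - 3)*U = (46 - 3)*(102 + 12*I*√2) = 43*(102 + 12*I*√2) = 4386 + 516*I*√2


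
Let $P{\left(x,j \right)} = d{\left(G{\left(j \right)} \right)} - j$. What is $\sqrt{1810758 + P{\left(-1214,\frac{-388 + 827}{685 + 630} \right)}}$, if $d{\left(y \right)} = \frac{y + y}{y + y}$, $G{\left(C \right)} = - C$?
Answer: $\frac{\sqrt{3131209154490}}{1315} \approx 1345.6$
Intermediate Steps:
$d{\left(y \right)} = 1$ ($d{\left(y \right)} = \frac{2 y}{2 y} = 2 y \frac{1}{2 y} = 1$)
$P{\left(x,j \right)} = 1 - j$
$\sqrt{1810758 + P{\left(-1214,\frac{-388 + 827}{685 + 630} \right)}} = \sqrt{1810758 + \left(1 - \frac{-388 + 827}{685 + 630}\right)} = \sqrt{1810758 + \left(1 - \frac{439}{1315}\right)} = \sqrt{1810758 + \frac{876}{1315}} = \sqrt{\frac{2381147646}{1315}} = \frac{\sqrt{3131209154490}}{1315}$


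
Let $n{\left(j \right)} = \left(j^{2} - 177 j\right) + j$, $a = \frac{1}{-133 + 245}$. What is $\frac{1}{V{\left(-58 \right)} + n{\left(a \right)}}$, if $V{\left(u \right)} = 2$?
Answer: $\frac{12544}{5377} \approx 2.3329$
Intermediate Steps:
$a = \frac{1}{112} \approx 0.0089286$
$n{\left(j \right)} = j^{2} - 176 j$
$\frac{1}{V{\left(-58 \right)} + n{\left(a \right)}} = \frac{1}{2 + \frac{-176 + \frac{1}{112}}{112}} = \frac{1}{2 + \frac{1}{112} \left(- \frac{19711}{112}\right)} = \frac{1}{2 - \frac{19711}{12544}} = \frac{1}{\frac{5377}{12544}} = \frac{12544}{5377}$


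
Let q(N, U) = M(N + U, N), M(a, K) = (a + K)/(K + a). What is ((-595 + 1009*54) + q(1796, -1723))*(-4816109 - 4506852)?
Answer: -502433014212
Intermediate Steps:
M(a, K) = 1 (M(a, K) = (K + a)/(K + a) = 1)
q(N, U) = 1
((-595 + 1009*54) + q(1796, -1723))*(-4816109 - 4506852) = ((-595 + 1009*54) + 1)*(-4816109 - 4506852) = ((-595 + 54486) + 1)*(-9322961) = (53891 + 1)*(-9322961) = 53892*(-9322961) = -502433014212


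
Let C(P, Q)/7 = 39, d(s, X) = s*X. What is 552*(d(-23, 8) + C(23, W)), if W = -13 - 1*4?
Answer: 49128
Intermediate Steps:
d(s, X) = X*s
W = -17 (W = -13 - 4 = -17)
C(P, Q) = 273 (C(P, Q) = 7*39 = 273)
552*(d(-23, 8) + C(23, W)) = 552*(8*(-23) + 273) = 552*(-184 + 273) = 552*89 = 49128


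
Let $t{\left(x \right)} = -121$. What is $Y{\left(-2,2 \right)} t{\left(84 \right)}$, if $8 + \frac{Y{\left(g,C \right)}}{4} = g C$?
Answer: $5808$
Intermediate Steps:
$Y{\left(g,C \right)} = -32 + 4 C g$ ($Y{\left(g,C \right)} = -32 + 4 g C = -32 + 4 C g$)
$Y{\left(-2,2 \right)} t{\left(84 \right)} = \left(-32 + 4 \cdot 2 \left(-2\right)\right) \left(-121\right) = \left(-32 - 16\right) \left(-121\right) = \left(-48\right) \left(-121\right) = 5808$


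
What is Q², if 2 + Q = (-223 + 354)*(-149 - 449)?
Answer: 6137155600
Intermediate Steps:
Q = -78340 (Q = -2 + (-223 + 354)*(-149 - 449) = -2 + 131*(-598) = -2 - 78338 = -78340)
Q² = (-78340)² = 6137155600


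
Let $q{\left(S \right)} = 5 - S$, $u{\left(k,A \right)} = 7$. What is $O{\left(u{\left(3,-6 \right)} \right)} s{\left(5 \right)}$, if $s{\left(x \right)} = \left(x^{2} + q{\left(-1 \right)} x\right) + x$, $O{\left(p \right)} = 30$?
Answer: $1800$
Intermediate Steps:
$s{\left(x \right)} = x^{2} + 7 x$ ($s{\left(x \right)} = \left(x^{2} + \left(5 - -1\right) x\right) + x = \left(x^{2} + \left(5 + 1\right) x\right) + x = \left(x^{2} + 6 x\right) + x = x^{2} + 7 x$)
$O{\left(u{\left(3,-6 \right)} \right)} s{\left(5 \right)} = 30 \cdot 5 \left(7 + 5\right) = 30 \cdot 5 \cdot 12 = 30 \cdot 60 = 1800$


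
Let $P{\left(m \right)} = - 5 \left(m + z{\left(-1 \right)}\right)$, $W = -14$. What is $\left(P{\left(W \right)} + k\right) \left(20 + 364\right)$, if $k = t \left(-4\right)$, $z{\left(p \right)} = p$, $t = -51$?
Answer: $107136$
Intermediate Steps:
$k = 204$ ($k = \left(-51\right) \left(-4\right) = 204$)
$P{\left(m \right)} = 5 - 5 m$ ($P{\left(m \right)} = - 5 \left(m - 1\right) = - 5 \left(-1 + m\right) = 5 - 5 m$)
$\left(P{\left(W \right)} + k\right) \left(20 + 364\right) = \left(\left(5 - -70\right) + 204\right) \left(20 + 364\right) = \left(\left(5 + 70\right) + 204\right) 384 = \left(75 + 204\right) 384 = 279 \cdot 384 = 107136$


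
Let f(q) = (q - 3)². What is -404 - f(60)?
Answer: -3653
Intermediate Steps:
f(q) = (-3 + q)²
-404 - f(60) = -404 - (-3 + 60)² = -404 - 1*57² = -404 - 1*3249 = -404 - 3249 = -3653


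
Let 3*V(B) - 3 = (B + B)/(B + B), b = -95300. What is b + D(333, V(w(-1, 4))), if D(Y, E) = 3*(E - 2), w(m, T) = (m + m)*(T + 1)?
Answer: -95302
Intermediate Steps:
w(m, T) = 2*m*(1 + T) (w(m, T) = (2*m)*(1 + T) = 2*m*(1 + T))
V(B) = 4/3 (V(B) = 1 + ((B + B)/(B + B))/3 = 1 + ((2*B)/((2*B)))/3 = 1 + ((2*B)*(1/(2*B)))/3 = 1 + (⅓)*1 = 1 + ⅓ = 4/3)
D(Y, E) = -6 + 3*E (D(Y, E) = 3*(-2 + E) = -6 + 3*E)
b + D(333, V(w(-1, 4))) = -95300 + (-6 + 3*(4/3)) = -95300 + (-6 + 4) = -95300 - 2 = -95302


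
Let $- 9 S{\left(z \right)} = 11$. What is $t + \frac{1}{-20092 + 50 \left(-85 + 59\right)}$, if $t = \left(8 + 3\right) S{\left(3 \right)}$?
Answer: $- \frac{2588441}{192528} \approx -13.444$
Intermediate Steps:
$S{\left(z \right)} = - \frac{11}{9}$ ($S{\left(z \right)} = \left(- \frac{1}{9}\right) 11 = - \frac{11}{9}$)
$t = - \frac{121}{9}$ ($t = \left(8 + 3\right) \left(- \frac{11}{9}\right) = 11 \left(- \frac{11}{9}\right) = - \frac{121}{9} \approx -13.444$)
$t + \frac{1}{-20092 + 50 \left(-85 + 59\right)} = - \frac{121}{9} + \frac{1}{-20092 + 50 \left(-85 + 59\right)} = - \frac{121}{9} + \frac{1}{-20092 + 50 \left(-26\right)} = - \frac{121}{9} + \frac{1}{-20092 - 1300} = - \frac{121}{9} + \frac{1}{-21392} = - \frac{121}{9} - \frac{1}{21392} = - \frac{2588441}{192528}$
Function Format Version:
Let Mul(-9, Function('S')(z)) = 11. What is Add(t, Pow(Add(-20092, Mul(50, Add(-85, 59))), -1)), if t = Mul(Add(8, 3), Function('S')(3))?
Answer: Rational(-2588441, 192528) ≈ -13.444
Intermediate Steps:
Function('S')(z) = Rational(-11, 9) (Function('S')(z) = Mul(Rational(-1, 9), 11) = Rational(-11, 9))
t = Rational(-121, 9) (t = Mul(Add(8, 3), Rational(-11, 9)) = Mul(11, Rational(-11, 9)) = Rational(-121, 9) ≈ -13.444)
Add(t, Pow(Add(-20092, Mul(50, Add(-85, 59))), -1)) = Add(Rational(-121, 9), Pow(Add(-20092, Mul(50, Add(-85, 59))), -1)) = Add(Rational(-121, 9), Pow(Add(-20092, Mul(50, -26)), -1)) = Add(Rational(-121, 9), Pow(Add(-20092, -1300), -1)) = Add(Rational(-121, 9), Pow(-21392, -1)) = Add(Rational(-121, 9), Rational(-1, 21392)) = Rational(-2588441, 192528)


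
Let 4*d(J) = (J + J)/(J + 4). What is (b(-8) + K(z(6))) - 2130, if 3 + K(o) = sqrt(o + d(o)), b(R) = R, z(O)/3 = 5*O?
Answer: -2141 + 9*sqrt(9870)/94 ≈ -2131.5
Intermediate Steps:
z(O) = 15*O (z(O) = 3*(5*O) = 15*O)
d(J) = J/(2*(4 + J)) (d(J) = ((J + J)/(J + 4))/4 = ((2*J)/(4 + J))/4 = (2*J/(4 + J))/4 = J/(2*(4 + J)))
K(o) = -3 + sqrt(o + o/(2*(4 + o)))
(b(-8) + K(z(6))) - 2130 = (-8 + (-3 + sqrt(15*6 + (15*6)/(2*(4 + 15*6))))) - 2130 = (-8 + (-3 + sqrt(90 + (1/2)*90/(4 + 90)))) - 2130 = (-8 + (-3 + sqrt(90 + (1/2)*90/94))) - 2130 = (-8 + (-3 + sqrt(90 + (1/2)*90*(1/94)))) - 2130 = (-8 + (-3 + sqrt(90 + 45/94))) - 2130 = (-8 + (-3 + sqrt(8505/94))) - 2130 = (-8 + (-3 + 9*sqrt(9870)/94)) - 2130 = (-11 + 9*sqrt(9870)/94) - 2130 = -2141 + 9*sqrt(9870)/94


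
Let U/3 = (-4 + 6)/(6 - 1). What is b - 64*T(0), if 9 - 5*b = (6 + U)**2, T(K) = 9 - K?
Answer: -73071/125 ≈ -584.57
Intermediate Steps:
U = 6/5 (U = 3*((-4 + 6)/(6 - 1)) = 3*(2/5) = 6/5 ≈ 1.2000)
b = -1071/125 (b = 9/5 - (6 + 6/5)**2/5 = 9/5 - (36/5)**2/5 = 9/5 - 1/5*1296/25 = 9/5 - 1296/125 = -1071/125 ≈ -8.5680)
b - 64*T(0) = -1071/125 - 64*(9 - 1*0) = -1071/125 - 64*(9 + 0) = -1071/125 - 64*9 = -1071/125 - 576 = -73071/125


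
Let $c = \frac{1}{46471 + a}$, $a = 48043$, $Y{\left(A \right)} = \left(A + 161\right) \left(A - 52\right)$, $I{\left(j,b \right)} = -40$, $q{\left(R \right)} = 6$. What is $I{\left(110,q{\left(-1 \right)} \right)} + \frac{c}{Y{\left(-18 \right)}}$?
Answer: $- \frac{37843405601}{946085140} \approx -40.0$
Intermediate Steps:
$Y{\left(A \right)} = \left(-52 + A\right) \left(161 + A\right)$ ($Y{\left(A \right)} = \left(161 + A\right) \left(-52 + A\right) = \left(-52 + A\right) \left(161 + A\right)$)
$c = \frac{1}{94514}$ ($c = \frac{1}{46471 + 48043} = \frac{1}{94514} \approx 1.058 \cdot 10^{-5}$)
$I{\left(110,q{\left(-1 \right)} \right)} + \frac{c}{Y{\left(-18 \right)}} = -40 + \frac{1}{94514 \left(-8372 + \left(-18\right)^{2} + 109 \left(-18\right)\right)} = -40 + \frac{1}{94514 \left(-8372 + 324 - 1962\right)} = -40 + \frac{1}{94514 \left(-10010\right)} = -40 + \frac{1}{94514} \left(- \frac{1}{10010}\right) = -40 - \frac{1}{946085140} = - \frac{37843405601}{946085140}$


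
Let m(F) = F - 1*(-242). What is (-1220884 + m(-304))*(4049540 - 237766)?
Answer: -4653970218204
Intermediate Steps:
m(F) = 242 + F (m(F) = F + 242 = 242 + F)
(-1220884 + m(-304))*(4049540 - 237766) = (-1220884 + (242 - 304))*(4049540 - 237766) = (-1220884 - 62)*3811774 = -1220946*3811774 = -4653970218204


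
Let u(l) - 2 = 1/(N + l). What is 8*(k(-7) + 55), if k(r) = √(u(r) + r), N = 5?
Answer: 440 + 4*I*√22 ≈ 440.0 + 18.762*I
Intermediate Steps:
u(l) = 2 + 1/(5 + l)
k(r) = √(r + (11 + 2*r)/(5 + r)) (k(r) = √((11 + 2*r)/(5 + r) + r) = √(r + (11 + 2*r)/(5 + r)))
8*(k(-7) + 55) = 8*(√((11 + (-7)² + 7*(-7))/(5 - 7)) + 55) = 8*(√((11 + 49 - 49)/(-2)) + 55) = 8*(√(-½*11) + 55) = 8*(√(-11/2) + 55) = 8*(I*√22/2 + 55) = 8*(55 + I*√22/2) = 440 + 4*I*√22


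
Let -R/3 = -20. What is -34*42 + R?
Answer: -1368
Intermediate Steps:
R = 60 (R = -3*(-20) = 60)
-34*42 + R = -34*42 + 60 = -1428 + 60 = -1368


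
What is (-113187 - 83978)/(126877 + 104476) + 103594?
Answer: 23966585517/231353 ≈ 1.0359e+5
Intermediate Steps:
(-113187 - 83978)/(126877 + 104476) + 103594 = -197165/231353 + 103594 = 23966585517/231353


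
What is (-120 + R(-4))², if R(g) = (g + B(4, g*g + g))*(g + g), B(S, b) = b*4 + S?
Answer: 254016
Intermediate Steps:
B(S, b) = S + 4*b (B(S, b) = 4*b + S = S + 4*b)
R(g) = 2*g*(4 + 4*g² + 5*g) (R(g) = (g + (4 + 4*(g*g + g)))*(g + g) = (g + (4 + 4*(g² + g)))*(2*g) = (g + (4 + 4*(g + g²)))*(2*g) = (g + (4 + (4*g + 4*g²)))*(2*g) = (g + (4 + 4*g + 4*g²))*(2*g) = (4 + 4*g² + 5*g)*(2*g) = 2*g*(4 + 4*g² + 5*g))
(-120 + R(-4))² = (-120 + 2*(-4)*(4 - 4 + 4*(-4)*(1 - 4)))² = (-120 + 2*(-4)*(4 - 4 + 4*(-4)*(-3)))² = (-120 + 2*(-4)*(4 - 4 + 48))² = (-120 + 2*(-4)*48)² = (-120 - 384)² = (-504)² = 254016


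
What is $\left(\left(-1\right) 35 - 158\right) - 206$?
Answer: $-399$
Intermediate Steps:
$\left(\left(-1\right) 35 - 158\right) - 206 = \left(-35 - 158\right) - 206 = -193 - 206 = -399$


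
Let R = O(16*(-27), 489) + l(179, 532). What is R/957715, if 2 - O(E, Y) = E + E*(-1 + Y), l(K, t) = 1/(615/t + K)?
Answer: 20246834282/91790278745 ≈ 0.22058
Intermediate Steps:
l(K, t) = 1/(K + 615/t)
O(E, Y) = 2 - E - E*(-1 + Y) (O(E, Y) = 2 - (E + E*(-1 + Y)) = 2 + (-E - E*(-1 + Y)) = 2 - E - E*(-1 + Y))
R = 20246834282/95843 (R = (2 - 1*16*(-27)*489) + 532/(615 + 179*532) = (2 - 1*(-432)*489) + 532/(615 + 95228) = (2 + 211248) + 532/95843 = 211250 + 532*(1/95843) = 211250 + 532/95843 = 20246834282/95843 ≈ 2.1125e+5)
R/957715 = (20246834282/95843)/957715 = (20246834282/95843)*(1/957715) = 20246834282/91790278745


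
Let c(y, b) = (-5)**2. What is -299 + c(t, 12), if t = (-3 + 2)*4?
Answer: -274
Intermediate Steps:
t = -4 (t = -1*4 = -4)
c(y, b) = 25
-299 + c(t, 12) = -299 + 25 = -274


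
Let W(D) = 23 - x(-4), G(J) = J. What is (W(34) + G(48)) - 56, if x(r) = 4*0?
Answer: 15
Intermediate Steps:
x(r) = 0
W(D) = 23 (W(D) = 23 - 1*0 = 23 + 0 = 23)
(W(34) + G(48)) - 56 = (23 + 48) - 56 = 71 - 56 = 15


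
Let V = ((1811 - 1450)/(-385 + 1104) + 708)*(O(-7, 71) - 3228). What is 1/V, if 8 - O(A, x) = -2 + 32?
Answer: -719/1655592250 ≈ -4.3429e-7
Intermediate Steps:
O(A, x) = -22 (O(A, x) = 8 - (-2 + 32) = 8 - 1*30 = 8 - 30 = -22)
V = -1655592250/719 (V = ((1811 - 1450)/(-385 + 1104) + 708)*(-22 - 3228) = (361/719 + 708)*(-3250) = (509413/719)*(-3250) = -1655592250/719 ≈ -2.3026e+6)
1/V = 1/(-1655592250/719) = -719/1655592250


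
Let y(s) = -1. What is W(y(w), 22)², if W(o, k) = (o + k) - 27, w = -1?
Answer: 36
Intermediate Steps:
W(o, k) = -27 + k + o (W(o, k) = (k + o) - 27 = -27 + k + o)
W(y(w), 22)² = (-27 + 22 - 1)² = (-6)² = 36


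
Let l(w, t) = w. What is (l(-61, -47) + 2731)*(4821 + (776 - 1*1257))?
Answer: 11587800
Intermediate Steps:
(l(-61, -47) + 2731)*(4821 + (776 - 1*1257)) = (-61 + 2731)*(4821 + (776 - 1*1257)) = 2670*(4821 + (776 - 1257)) = 2670*(4821 - 481) = 2670*4340 = 11587800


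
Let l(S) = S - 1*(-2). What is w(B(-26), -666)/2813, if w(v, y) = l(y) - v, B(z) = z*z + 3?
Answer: -1343/2813 ≈ -0.47743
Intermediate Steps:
l(S) = 2 + S (l(S) = S + 2 = 2 + S)
B(z) = 3 + z**2 (B(z) = z**2 + 3 = 3 + z**2)
w(v, y) = 2 + y - v (w(v, y) = (2 + y) - v = 2 + y - v)
w(B(-26), -666)/2813 = (2 - 666 - (3 + (-26)**2))/2813 = (2 - 666 - (3 + 676))*(1/2813) = (2 - 666 - 1*679)*(1/2813) = (2 - 666 - 679)*(1/2813) = -1343*1/2813 = -1343/2813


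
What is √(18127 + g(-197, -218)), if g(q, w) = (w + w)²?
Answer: √208223 ≈ 456.31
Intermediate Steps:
g(q, w) = 4*w² (g(q, w) = (2*w)² = 4*w²)
√(18127 + g(-197, -218)) = √(18127 + 4*(-218)²) = √(18127 + 4*47524) = √(18127 + 190096) = √208223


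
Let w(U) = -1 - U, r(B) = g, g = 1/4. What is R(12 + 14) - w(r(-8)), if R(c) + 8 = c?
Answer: 77/4 ≈ 19.250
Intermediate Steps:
g = 1/4 ≈ 0.25000
r(B) = 1/4
R(c) = -8 + c
R(12 + 14) - w(r(-8)) = (-8 + (12 + 14)) - (-1 - 1*1/4) = (-8 + 26) - (-1 - 1/4) = 18 - 1*(-5/4) = 18 + 5/4 = 77/4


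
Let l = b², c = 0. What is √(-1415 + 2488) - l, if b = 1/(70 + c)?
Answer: -1/4900 + √1073 ≈ 32.756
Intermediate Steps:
b = 1/70 (b = 1/(70 + 0) = 1/70 ≈ 0.014286)
l = 1/4900 (l = (1/70)² = 1/4900 ≈ 0.00020408)
√(-1415 + 2488) - l = √(-1415 + 2488) - 1*1/4900 = √1073 - 1/4900 = -1/4900 + √1073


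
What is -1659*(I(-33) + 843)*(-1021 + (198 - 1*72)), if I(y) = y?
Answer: 1202692050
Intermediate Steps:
-1659*(I(-33) + 843)*(-1021 + (198 - 1*72)) = -1659*(-33 + 843)*(-1021 + (198 - 1*72)) = -1343790*(-1021 + (198 - 72)) = -1343790*(-1021 + 126) = -1343790*(-895) = -1659*(-724950) = 1202692050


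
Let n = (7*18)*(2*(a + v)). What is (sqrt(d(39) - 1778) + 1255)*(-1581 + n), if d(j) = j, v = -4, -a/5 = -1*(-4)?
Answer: -9574395 - 7629*I*sqrt(1739) ≈ -9.5744e+6 - 3.1814e+5*I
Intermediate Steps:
a = -20 (a = -(-5)*(-4) = -5*4 = -20)
n = -6048 (n = (7*18)*(2*(-20 - 4)) = 126*(2*(-24)) = 126*(-48) = -6048)
(sqrt(d(39) - 1778) + 1255)*(-1581 + n) = (sqrt(39 - 1778) + 1255)*(-1581 - 6048) = (sqrt(-1739) + 1255)*(-7629) = (I*sqrt(1739) + 1255)*(-7629) = (1255 + I*sqrt(1739))*(-7629) = -9574395 - 7629*I*sqrt(1739)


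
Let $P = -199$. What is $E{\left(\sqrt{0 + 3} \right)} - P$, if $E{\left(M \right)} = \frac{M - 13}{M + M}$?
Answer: $\frac{399}{2} - \frac{13 \sqrt{3}}{6} \approx 195.75$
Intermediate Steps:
$E{\left(M \right)} = \frac{-13 + M}{2 M}$
$E{\left(\sqrt{0 + 3} \right)} - P = \frac{-13 + \sqrt{0 + 3}}{2 \sqrt{0 + 3}} - -199 = \frac{-13 + \sqrt{3}}{2 \sqrt{3}} + 199 = \frac{\frac{\sqrt{3}}{3} \left(-13 + \sqrt{3}\right)}{2} + 199 = \frac{\sqrt{3} \left(-13 + \sqrt{3}\right)}{6} + 199 = 199 + \frac{\sqrt{3} \left(-13 + \sqrt{3}\right)}{6}$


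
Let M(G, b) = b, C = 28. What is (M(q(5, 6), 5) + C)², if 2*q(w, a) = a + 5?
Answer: 1089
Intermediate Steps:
q(w, a) = 5/2 + a/2 (q(w, a) = (a + 5)/2 = (5 + a)/2 = 5/2 + a/2)
(M(q(5, 6), 5) + C)² = (5 + 28)² = 33² = 1089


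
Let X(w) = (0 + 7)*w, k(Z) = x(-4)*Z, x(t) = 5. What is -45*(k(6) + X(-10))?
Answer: 1800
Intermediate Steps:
k(Z) = 5*Z
X(w) = 7*w
-45*(k(6) + X(-10)) = -45*(5*6 + 7*(-10)) = -45*(30 - 70) = -45*(-40) = 1800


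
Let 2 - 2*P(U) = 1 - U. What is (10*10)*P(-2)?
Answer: -50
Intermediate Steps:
P(U) = ½ + U/2 (P(U) = 1 - (1 - U)/2 = 1 + (-½ + U/2) = ½ + U/2)
(10*10)*P(-2) = (10*10)*(½ + (½)*(-2)) = 100*(½ - 1) = 100*(-½) = -50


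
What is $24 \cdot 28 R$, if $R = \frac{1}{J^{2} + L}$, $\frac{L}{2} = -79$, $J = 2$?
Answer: $- \frac{48}{11} \approx -4.3636$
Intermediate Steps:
$L = -158$ ($L = 2 \left(-79\right) = -158$)
$R = - \frac{1}{154}$ ($R = \frac{1}{2^{2} - 158} = \frac{1}{4 - 158} = \frac{1}{-154} = - \frac{1}{154} \approx -0.0064935$)
$24 \cdot 28 R = 24 \cdot 28 \left(- \frac{1}{154}\right) = 672 \left(- \frac{1}{154}\right) = - \frac{48}{11}$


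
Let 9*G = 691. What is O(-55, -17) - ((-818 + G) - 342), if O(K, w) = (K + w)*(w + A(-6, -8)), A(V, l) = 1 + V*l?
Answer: -10987/9 ≈ -1220.8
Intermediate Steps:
G = 691/9 (G = (⅑)*691 = 691/9 ≈ 76.778)
O(K, w) = (49 + w)*(K + w) (O(K, w) = (K + w)*(w + (1 - 6*(-8))) = (K + w)*(w + (1 + 48)) = (K + w)*(w + 49) = (K + w)*(49 + w) = (49 + w)*(K + w))
O(-55, -17) - ((-818 + G) - 342) = ((-17)² + 49*(-55) + 49*(-17) - 55*(-17)) - ((-818 + 691/9) - 342) = (289 - 2695 - 833 + 935) - (-6671/9 - 342) = -2304 - 1*(-9749/9) = -2304 + 9749/9 = -10987/9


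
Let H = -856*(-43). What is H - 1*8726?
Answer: 28082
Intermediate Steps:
H = 36808
H - 1*8726 = 36808 - 1*8726 = 36808 - 8726 = 28082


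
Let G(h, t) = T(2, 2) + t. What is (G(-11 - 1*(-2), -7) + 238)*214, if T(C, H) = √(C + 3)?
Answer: 49434 + 214*√5 ≈ 49913.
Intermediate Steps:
T(C, H) = √(3 + C)
G(h, t) = t + √5 (G(h, t) = √(3 + 2) + t = √5 + t = t + √5)
(G(-11 - 1*(-2), -7) + 238)*214 = ((-7 + √5) + 238)*214 = (231 + √5)*214 = 49434 + 214*√5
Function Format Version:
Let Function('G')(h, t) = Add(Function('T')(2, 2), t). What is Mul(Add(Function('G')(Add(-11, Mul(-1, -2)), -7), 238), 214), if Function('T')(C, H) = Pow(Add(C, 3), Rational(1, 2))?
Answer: Add(49434, Mul(214, Pow(5, Rational(1, 2)))) ≈ 49913.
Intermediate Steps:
Function('T')(C, H) = Pow(Add(3, C), Rational(1, 2))
Function('G')(h, t) = Add(t, Pow(5, Rational(1, 2))) (Function('G')(h, t) = Add(Pow(Add(3, 2), Rational(1, 2)), t) = Add(Pow(5, Rational(1, 2)), t) = Add(t, Pow(5, Rational(1, 2))))
Mul(Add(Function('G')(Add(-11, Mul(-1, -2)), -7), 238), 214) = Mul(Add(Add(-7, Pow(5, Rational(1, 2))), 238), 214) = Mul(Add(231, Pow(5, Rational(1, 2))), 214) = Add(49434, Mul(214, Pow(5, Rational(1, 2))))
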